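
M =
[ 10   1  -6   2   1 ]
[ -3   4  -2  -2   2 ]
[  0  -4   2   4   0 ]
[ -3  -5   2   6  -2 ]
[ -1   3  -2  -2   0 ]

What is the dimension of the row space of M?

Row reduce to echelon form.
R2 ← R2 + (3/10)·R1: [0, 43/10, -19/5, -7/5, 23/10]
R4 ← R4 + (3/10)·R1: [0, -47/10, 1/5, 33/5, -17/10]
R5 ← R5 + (1/10)·R1: [0, 31/10, -13/5, -9/5, 1/10]
R3 ← R3 + (40/43)·R2: [0, 0, -66/43, 116/43, 92/43]
R4 ← R4 + (47/43)·R2: [0, 0, -170/43, 218/43, 35/43]
R5 ← R5 − (31/43)·R2: [0, 0, 6/43, -34/43, -67/43]
R4 ← R4 − (85/33)·R3: [0, 0, 0, -62/33, -155/33]
R5 ← R5 + (1/11)·R3: [0, 0, 0, -6/11, -15/11]
R5 ← R5 − (9/31)·R4: [0, 0, 0, 0, 0]
Echelon form has 4 nonzero rows, so rank(M) = 4.
The row space has dimension equal to the rank: 4.

4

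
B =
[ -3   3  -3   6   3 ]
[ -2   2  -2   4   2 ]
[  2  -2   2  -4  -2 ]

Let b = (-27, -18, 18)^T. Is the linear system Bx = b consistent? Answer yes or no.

Row reduce the augmented matrix [B | b].
R2 ← R2 − (2/3)·R1: [0, 0, 0, 0, 0, 0]
R3 ← R3 + (2/3)·R1: [0, 0, 0, 0, 0, 0]
The echelon form has 1 nonzero rows, and every pivot lies in the first 5 columns, so rank(B) = rank([B|b]) = 1.
The system is consistent.

yes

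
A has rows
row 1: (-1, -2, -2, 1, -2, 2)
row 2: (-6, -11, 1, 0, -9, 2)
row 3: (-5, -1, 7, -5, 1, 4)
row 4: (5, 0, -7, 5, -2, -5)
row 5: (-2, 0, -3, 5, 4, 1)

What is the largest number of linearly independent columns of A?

Row reduce to echelon form.
R2 ← R2 − (6)·R1: [0, 1, 13, -6, 3, -10]
R3 ← R3 − (5)·R1: [0, 9, 17, -10, 11, -6]
R4 ← R4 + (5)·R1: [0, -10, -17, 10, -12, 5]
R5 ← R5 − (2)·R1: [0, 4, 1, 3, 8, -3]
R3 ← R3 − (9)·R2: [0, 0, -100, 44, -16, 84]
R4 ← R4 + (10)·R2: [0, 0, 113, -50, 18, -95]
R5 ← R5 − (4)·R2: [0, 0, -51, 27, -4, 37]
R4 ← R4 + (113/100)·R3: [0, 0, 0, -7/25, -2/25, -2/25]
R5 ← R5 − (51/100)·R3: [0, 0, 0, 114/25, 104/25, -146/25]
R5 ← R5 + (114/7)·R4: [0, 0, 0, 0, 20/7, -50/7]
Echelon form has 5 nonzero rows, so rank(A) = 5.
The rank gives the maximum number of linearly independent columns: 5.

5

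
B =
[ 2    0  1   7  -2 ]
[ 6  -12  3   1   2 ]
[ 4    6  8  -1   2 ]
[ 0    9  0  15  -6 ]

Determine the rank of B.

Row reduce to echelon form.
R2 ← R2 − (3)·R1: [0, -12, 0, -20, 8]
R3 ← R3 − (2)·R1: [0, 6, 6, -15, 6]
R3 ← R3 + (1/2)·R2: [0, 0, 6, -25, 10]
R4 ← R4 + (3/4)·R2: [0, 0, 0, 0, 0]
Echelon form has 3 nonzero rows, so rank(B) = 3.

3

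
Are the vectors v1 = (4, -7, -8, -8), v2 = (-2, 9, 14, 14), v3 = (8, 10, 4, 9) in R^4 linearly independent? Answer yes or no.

Form the matrix with these vectors as rows and row reduce.
R2 ← R2 + (1/2)·R1: [0, 11/2, 10, 10]
R3 ← R3 − (2)·R1: [0, 24, 20, 25]
R3 ← R3 − (48/11)·R2: [0, 0, -260/11, -205/11]
3 nonzero rows, so the 3 vectors span a space of dimension 3.
Since 3 = 3, the vectors are linearly independent.

yes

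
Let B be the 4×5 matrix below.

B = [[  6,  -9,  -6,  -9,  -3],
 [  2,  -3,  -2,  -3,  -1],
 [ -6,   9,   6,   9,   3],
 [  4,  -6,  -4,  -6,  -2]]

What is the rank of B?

Row reduce to echelon form.
R2 ← R2 − (1/3)·R1: [0, 0, 0, 0, 0]
R3 ← R3 + R1: [0, 0, 0, 0, 0]
R4 ← R4 − (2/3)·R1: [0, 0, 0, 0, 0]
Echelon form has 1 nonzero row, so rank(B) = 1.

1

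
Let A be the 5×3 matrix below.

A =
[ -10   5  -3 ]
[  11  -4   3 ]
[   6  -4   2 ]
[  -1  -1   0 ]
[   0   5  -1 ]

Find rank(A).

2

Row reduce to echelon form.
R2 ← R2 + (11/10)·R1: [0, 3/2, -3/10]
R3 ← R3 + (3/5)·R1: [0, -1, 1/5]
R4 ← R4 − (1/10)·R1: [0, -3/2, 3/10]
R3 ← R3 + (2/3)·R2: [0, 0, 0]
R4 ← R4 + R2: [0, 0, 0]
R5 ← R5 − (10/3)·R2: [0, 0, 0]
Echelon form has 2 nonzero rows, so rank(A) = 2.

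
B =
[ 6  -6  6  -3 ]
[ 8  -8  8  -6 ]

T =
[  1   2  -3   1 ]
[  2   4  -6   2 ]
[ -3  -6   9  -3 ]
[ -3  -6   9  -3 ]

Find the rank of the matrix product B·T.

1

First compute BT:
[[-15, -30,  45, -15],
 [-14, -28,  42, -14]]
Now row reduce the product.
R2 ← R2 − (14/15)·R1: [0, 0, 0, 0]
1 nonzero row, so rank(BT) = 1.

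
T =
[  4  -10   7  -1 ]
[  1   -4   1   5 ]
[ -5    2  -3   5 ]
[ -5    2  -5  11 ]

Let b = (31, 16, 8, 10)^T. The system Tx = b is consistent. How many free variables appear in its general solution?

1

Row reduce the augmented matrix [T | b].
R2 ← R2 − (1/4)·R1: [0, -3/2, -3/4, 21/4, 33/4]
R3 ← R3 + (5/4)·R1: [0, -21/2, 23/4, 15/4, 187/4]
R4 ← R4 + (5/4)·R1: [0, -21/2, 15/4, 39/4, 195/4]
R3 ← R3 − (7)·R2: [0, 0, 11, -33, -11]
R4 ← R4 − (7)·R2: [0, 0, 9, -27, -9]
R4 ← R4 − (9/11)·R3: [0, 0, 0, 0, 0]
The echelon form has 3 nonzero rows, and every pivot lies in the first 4 columns, so rank(T) = rank([T|b]) = 3.
The system is consistent.
Free variables = (unknowns) − (rank) = 4 − 3 = 1.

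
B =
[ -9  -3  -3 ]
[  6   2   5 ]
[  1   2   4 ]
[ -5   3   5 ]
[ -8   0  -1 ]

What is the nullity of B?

0

Row reduce to echelon form.
R2 ← R2 + (2/3)·R1: [0, 0, 3]
R3 ← R3 + (1/9)·R1: [0, 5/3, 11/3]
R4 ← R4 − (5/9)·R1: [0, 14/3, 20/3]
R5 ← R5 − (8/9)·R1: [0, 8/3, 5/3]
Swap R2 ↔ R3
R4 ← R4 − (14/5)·R2: [0, 0, -18/5]
R5 ← R5 − (8/5)·R2: [0, 0, -21/5]
R4 ← R4 + (6/5)·R3: [0, 0, 0]
R5 ← R5 + (7/5)·R3: [0, 0, 0]
3 nonzero rows, so rank(B) = 3.
B has 3 columns; by rank–nullity, nullity = 3 − 3 = 0.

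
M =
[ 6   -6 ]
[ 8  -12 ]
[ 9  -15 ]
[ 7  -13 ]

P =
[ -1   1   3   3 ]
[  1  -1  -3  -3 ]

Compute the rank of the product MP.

First compute MP:
[[-12,  12,  36,  36],
 [-20,  20,  60,  60],
 [-24,  24,  72,  72],
 [-20,  20,  60,  60]]
Now row reduce the product.
R2 ← R2 − (5/3)·R1: [0, 0, 0, 0]
R3 ← R3 − (2)·R1: [0, 0, 0, 0]
R4 ← R4 − (5/3)·R1: [0, 0, 0, 0]
1 nonzero row, so rank(MP) = 1.

1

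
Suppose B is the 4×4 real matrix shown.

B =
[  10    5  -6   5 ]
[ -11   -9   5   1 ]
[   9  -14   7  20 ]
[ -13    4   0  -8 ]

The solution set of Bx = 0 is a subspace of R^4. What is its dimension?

0

Row reduce to echelon form.
R2 ← R2 + (11/10)·R1: [0, -7/2, -8/5, 13/2]
R3 ← R3 − (9/10)·R1: [0, -37/2, 62/5, 31/2]
R4 ← R4 + (13/10)·R1: [0, 21/2, -39/5, -3/2]
R3 ← R3 − (37/7)·R2: [0, 0, 146/7, -132/7]
R4 ← R4 + (3)·R2: [0, 0, -63/5, 18]
R4 ← R4 + (441/730)·R3: [0, 0, 0, 2412/365]
4 nonzero rows, so rank(B) = 4.
B has 4 columns; by rank–nullity, nullity = 4 − 4 = 0.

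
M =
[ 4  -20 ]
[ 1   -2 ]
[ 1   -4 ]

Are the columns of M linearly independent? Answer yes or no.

yes

Row reduce M to echelon form.
R2 ← R2 − (1/4)·R1: [0, 3]
R3 ← R3 − (1/4)·R1: [0, 1]
R3 ← R3 − (1/3)·R2: [0, 0]
2 pivots among 2 columns.
Every column is a pivot column, so the columns are linearly independent.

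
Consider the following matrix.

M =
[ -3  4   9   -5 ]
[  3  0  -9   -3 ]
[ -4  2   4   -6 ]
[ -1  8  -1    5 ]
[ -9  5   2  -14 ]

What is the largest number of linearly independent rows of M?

4

Row reduce to echelon form.
R2 ← R2 + R1: [0, 4, 0, -8]
R3 ← R3 − (4/3)·R1: [0, -10/3, -8, 2/3]
R4 ← R4 − (1/3)·R1: [0, 20/3, -4, 20/3]
R5 ← R5 − (3)·R1: [0, -7, -25, 1]
R3 ← R3 + (5/6)·R2: [0, 0, -8, -6]
R4 ← R4 − (5/3)·R2: [0, 0, -4, 20]
R5 ← R5 + (7/4)·R2: [0, 0, -25, -13]
R4 ← R4 − (1/2)·R3: [0, 0, 0, 23]
R5 ← R5 − (25/8)·R3: [0, 0, 0, 23/4]
R5 ← R5 − (1/4)·R4: [0, 0, 0, 0]
Echelon form has 4 nonzero rows, so rank(M) = 4.
The rank gives the maximum number of linearly independent rows: 4.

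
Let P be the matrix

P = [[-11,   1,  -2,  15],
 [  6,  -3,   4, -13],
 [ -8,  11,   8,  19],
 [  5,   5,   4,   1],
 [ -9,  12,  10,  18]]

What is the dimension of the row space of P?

4

Row reduce to echelon form.
R2 ← R2 + (6/11)·R1: [0, -27/11, 32/11, -53/11]
R3 ← R3 − (8/11)·R1: [0, 113/11, 104/11, 89/11]
R4 ← R4 + (5/11)·R1: [0, 60/11, 34/11, 86/11]
R5 ← R5 − (9/11)·R1: [0, 123/11, 128/11, 63/11]
R3 ← R3 + (113/27)·R2: [0, 0, 584/27, -326/27]
R4 ← R4 + (20/9)·R2: [0, 0, 86/9, -26/9]
R5 ← R5 + (41/9)·R2: [0, 0, 224/9, -146/9]
R4 ← R4 − (129/292)·R3: [0, 0, 0, 357/146]
R5 ← R5 − (84/73)·R3: [0, 0, 0, -170/73]
R5 ← R5 + (20/21)·R4: [0, 0, 0, 0]
Echelon form has 4 nonzero rows, so rank(P) = 4.
The row space has dimension equal to the rank: 4.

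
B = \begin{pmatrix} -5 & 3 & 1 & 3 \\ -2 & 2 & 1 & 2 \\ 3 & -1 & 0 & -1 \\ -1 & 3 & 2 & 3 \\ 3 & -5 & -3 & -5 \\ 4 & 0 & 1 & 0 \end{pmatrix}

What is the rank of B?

2

Row reduce to echelon form.
R2 ← R2 − (2/5)·R1: [0, 4/5, 3/5, 4/5]
R3 ← R3 + (3/5)·R1: [0, 4/5, 3/5, 4/5]
R4 ← R4 − (1/5)·R1: [0, 12/5, 9/5, 12/5]
R5 ← R5 + (3/5)·R1: [0, -16/5, -12/5, -16/5]
R6 ← R6 + (4/5)·R1: [0, 12/5, 9/5, 12/5]
R3 ← R3 − R2: [0, 0, 0, 0]
R4 ← R4 − (3)·R2: [0, 0, 0, 0]
R5 ← R5 + (4)·R2: [0, 0, 0, 0]
R6 ← R6 − (3)·R2: [0, 0, 0, 0]
Echelon form has 2 nonzero rows, so rank(B) = 2.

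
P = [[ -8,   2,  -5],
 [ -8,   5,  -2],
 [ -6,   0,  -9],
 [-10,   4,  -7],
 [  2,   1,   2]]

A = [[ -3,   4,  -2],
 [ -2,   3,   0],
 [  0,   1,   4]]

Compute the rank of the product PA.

2

First compute PA:
[[ 20, -31,  -4],
 [ 14, -19,   8],
 [ 18, -33, -24],
 [ 22, -35,  -8],
 [ -8,  13,   4]]
Now row reduce the product.
R2 ← R2 − (7/10)·R1: [0, 27/10, 54/5]
R3 ← R3 − (9/10)·R1: [0, -51/10, -102/5]
R4 ← R4 − (11/10)·R1: [0, -9/10, -18/5]
R5 ← R5 + (2/5)·R1: [0, 3/5, 12/5]
R3 ← R3 + (17/9)·R2: [0, 0, 0]
R4 ← R4 + (1/3)·R2: [0, 0, 0]
R5 ← R5 − (2/9)·R2: [0, 0, 0]
2 nonzero rows, so rank(PA) = 2.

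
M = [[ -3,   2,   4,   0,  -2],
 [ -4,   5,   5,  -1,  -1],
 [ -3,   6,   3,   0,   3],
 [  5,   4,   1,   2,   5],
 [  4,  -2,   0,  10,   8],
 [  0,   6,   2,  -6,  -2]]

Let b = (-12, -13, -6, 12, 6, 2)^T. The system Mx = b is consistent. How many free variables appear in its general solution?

Row reduce the augmented matrix [M | b].
R2 ← R2 − (4/3)·R1: [0, 7/3, -1/3, -1, 5/3, 3]
R3 ← R3 − R1: [0, 4, -1, 0, 5, 6]
R4 ← R4 + (5/3)·R1: [0, 22/3, 23/3, 2, 5/3, -8]
R5 ← R5 + (4/3)·R1: [0, 2/3, 16/3, 10, 16/3, -10]
R3 ← R3 − (12/7)·R2: [0, 0, -3/7, 12/7, 15/7, 6/7]
R4 ← R4 − (22/7)·R2: [0, 0, 61/7, 36/7, -25/7, -122/7]
R5 ← R5 − (2/7)·R2: [0, 0, 38/7, 72/7, 34/7, -76/7]
R6 ← R6 − (18/7)·R2: [0, 0, 20/7, -24/7, -44/7, -40/7]
R4 ← R4 + (61/3)·R3: [0, 0, 0, 40, 40, 0]
R5 ← R5 + (38/3)·R3: [0, 0, 0, 32, 32, 0]
R6 ← R6 + (20/3)·R3: [0, 0, 0, 8, 8, 0]
R5 ← R5 − (4/5)·R4: [0, 0, 0, 0, 0, 0]
R6 ← R6 − (1/5)·R4: [0, 0, 0, 0, 0, 0]
The echelon form has 4 nonzero rows, and every pivot lies in the first 5 columns, so rank(M) = rank([M|b]) = 4.
The system is consistent.
Free variables = (unknowns) − (rank) = 5 − 4 = 1.

1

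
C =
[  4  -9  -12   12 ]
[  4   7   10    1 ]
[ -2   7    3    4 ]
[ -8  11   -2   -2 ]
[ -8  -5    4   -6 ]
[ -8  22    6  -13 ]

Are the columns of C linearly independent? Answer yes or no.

yes

Row reduce C to echelon form.
R2 ← R2 − R1: [0, 16, 22, -11]
R3 ← R3 + (1/2)·R1: [0, 5/2, -3, 10]
R4 ← R4 + (2)·R1: [0, -7, -26, 22]
R5 ← R5 + (2)·R1: [0, -23, -20, 18]
R6 ← R6 + (2)·R1: [0, 4, -18, 11]
R3 ← R3 − (5/32)·R2: [0, 0, -103/16, 375/32]
R4 ← R4 + (7/16)·R2: [0, 0, -131/8, 275/16]
R5 ← R5 + (23/16)·R2: [0, 0, 93/8, 35/16]
R6 ← R6 − (1/4)·R2: [0, 0, -47/2, 55/4]
R4 ← R4 − (262/103)·R3: [0, 0, 0, -1300/103]
R5 ← R5 + (186/103)·R3: [0, 0, 0, 2405/103]
R6 ← R6 − (376/103)·R3: [0, 0, 0, -2990/103]
R5 ← R5 + (37/20)·R4: [0, 0, 0, 0]
R6 ← R6 − (23/10)·R4: [0, 0, 0, 0]
4 pivots among 4 columns.
Every column is a pivot column, so the columns are linearly independent.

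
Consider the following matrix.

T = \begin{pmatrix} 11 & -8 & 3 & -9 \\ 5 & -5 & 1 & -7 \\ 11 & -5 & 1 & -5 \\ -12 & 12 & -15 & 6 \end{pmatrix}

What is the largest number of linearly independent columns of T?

Row reduce to echelon form.
R2 ← R2 − (5/11)·R1: [0, -15/11, -4/11, -32/11]
R3 ← R3 − R1: [0, 3, -2, 4]
R4 ← R4 + (12/11)·R1: [0, 36/11, -129/11, -42/11]
R3 ← R3 + (11/5)·R2: [0, 0, -14/5, -12/5]
R4 ← R4 + (12/5)·R2: [0, 0, -63/5, -54/5]
R4 ← R4 − (9/2)·R3: [0, 0, 0, 0]
Echelon form has 3 nonzero rows, so rank(T) = 3.
The rank gives the maximum number of linearly independent columns: 3.

3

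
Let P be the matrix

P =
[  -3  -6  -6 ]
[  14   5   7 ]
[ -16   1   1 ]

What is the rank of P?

Row reduce to echelon form.
R2 ← R2 + (14/3)·R1: [0, -23, -21]
R3 ← R3 − (16/3)·R1: [0, 33, 33]
R3 ← R3 + (33/23)·R2: [0, 0, 66/23]
Echelon form has 3 nonzero rows, so rank(P) = 3.

3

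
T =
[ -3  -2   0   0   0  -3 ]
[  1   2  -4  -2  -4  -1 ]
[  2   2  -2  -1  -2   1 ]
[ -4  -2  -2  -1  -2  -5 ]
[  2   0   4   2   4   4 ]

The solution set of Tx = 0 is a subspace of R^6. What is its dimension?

Row reduce to echelon form.
R2 ← R2 + (1/3)·R1: [0, 4/3, -4, -2, -4, -2]
R3 ← R3 + (2/3)·R1: [0, 2/3, -2, -1, -2, -1]
R4 ← R4 − (4/3)·R1: [0, 2/3, -2, -1, -2, -1]
R5 ← R5 + (2/3)·R1: [0, -4/3, 4, 2, 4, 2]
R3 ← R3 − (1/2)·R2: [0, 0, 0, 0, 0, 0]
R4 ← R4 − (1/2)·R2: [0, 0, 0, 0, 0, 0]
R5 ← R5 + R2: [0, 0, 0, 0, 0, 0]
2 nonzero rows, so rank(T) = 2.
T has 6 columns; by rank–nullity, nullity = 6 − 2 = 4.

4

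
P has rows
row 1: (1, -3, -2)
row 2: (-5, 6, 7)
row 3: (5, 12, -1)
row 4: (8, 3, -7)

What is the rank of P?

2

Row reduce to echelon form.
R2 ← R2 + (5)·R1: [0, -9, -3]
R3 ← R3 − (5)·R1: [0, 27, 9]
R4 ← R4 − (8)·R1: [0, 27, 9]
R3 ← R3 + (3)·R2: [0, 0, 0]
R4 ← R4 + (3)·R2: [0, 0, 0]
Echelon form has 2 nonzero rows, so rank(P) = 2.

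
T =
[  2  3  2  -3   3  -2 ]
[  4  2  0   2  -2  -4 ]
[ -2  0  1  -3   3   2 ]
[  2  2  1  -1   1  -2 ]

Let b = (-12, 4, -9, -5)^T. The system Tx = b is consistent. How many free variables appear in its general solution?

Row reduce the augmented matrix [T | b].
R2 ← R2 − (2)·R1: [0, -4, -4, 8, -8, 0, 28]
R3 ← R3 + R1: [0, 3, 3, -6, 6, 0, -21]
R4 ← R4 − R1: [0, -1, -1, 2, -2, 0, 7]
R3 ← R3 + (3/4)·R2: [0, 0, 0, 0, 0, 0, 0]
R4 ← R4 − (1/4)·R2: [0, 0, 0, 0, 0, 0, 0]
The echelon form has 2 nonzero rows, and every pivot lies in the first 6 columns, so rank(T) = rank([T|b]) = 2.
The system is consistent.
Free variables = (unknowns) − (rank) = 6 − 2 = 4.

4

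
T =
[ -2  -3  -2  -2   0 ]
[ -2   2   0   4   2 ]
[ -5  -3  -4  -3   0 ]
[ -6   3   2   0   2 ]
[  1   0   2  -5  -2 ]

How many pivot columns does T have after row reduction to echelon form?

Row reduce to echelon form.
R2 ← R2 − R1: [0, 5, 2, 6, 2]
R3 ← R3 − (5/2)·R1: [0, 9/2, 1, 2, 0]
R4 ← R4 − (3)·R1: [0, 12, 8, 6, 2]
R5 ← R5 + (1/2)·R1: [0, -3/2, 1, -6, -2]
R3 ← R3 − (9/10)·R2: [0, 0, -4/5, -17/5, -9/5]
R4 ← R4 − (12/5)·R2: [0, 0, 16/5, -42/5, -14/5]
R5 ← R5 + (3/10)·R2: [0, 0, 8/5, -21/5, -7/5]
R4 ← R4 + (4)·R3: [0, 0, 0, -22, -10]
R5 ← R5 + (2)·R3: [0, 0, 0, -11, -5]
R5 ← R5 − (1/2)·R4: [0, 0, 0, 0, 0]
Echelon form has 4 nonzero rows, so rank(T) = 4.
Each nonzero row contributes one pivot column: 4 pivot columns.

4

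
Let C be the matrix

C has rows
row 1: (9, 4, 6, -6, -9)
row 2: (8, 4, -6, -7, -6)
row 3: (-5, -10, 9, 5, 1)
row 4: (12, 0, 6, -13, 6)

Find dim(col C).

4

Row reduce to echelon form.
R2 ← R2 − (8/9)·R1: [0, 4/9, -34/3, -5/3, 2]
R3 ← R3 + (5/9)·R1: [0, -70/9, 37/3, 5/3, -4]
R4 ← R4 − (4/3)·R1: [0, -16/3, -2, -5, 18]
R3 ← R3 + (35/2)·R2: [0, 0, -186, -55/2, 31]
R4 ← R4 + (12)·R2: [0, 0, -138, -25, 42]
R4 ← R4 − (23/31)·R3: [0, 0, 0, -285/62, 19]
Echelon form has 4 nonzero rows, so rank(C) = 4.
The column space has dimension equal to the rank: 4.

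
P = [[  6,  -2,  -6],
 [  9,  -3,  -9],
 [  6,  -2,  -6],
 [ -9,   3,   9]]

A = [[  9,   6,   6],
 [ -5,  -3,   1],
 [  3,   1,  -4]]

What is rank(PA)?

First compute PA:
[[ 46,  36,  58],
 [ 69,  54,  87],
 [ 46,  36,  58],
 [-69, -54, -87]]
Now row reduce the product.
R2 ← R2 − (3/2)·R1: [0, 0, 0]
R3 ← R3 − R1: [0, 0, 0]
R4 ← R4 + (3/2)·R1: [0, 0, 0]
1 nonzero row, so rank(PA) = 1.

1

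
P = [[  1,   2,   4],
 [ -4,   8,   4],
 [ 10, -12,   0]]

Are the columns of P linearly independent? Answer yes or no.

no

Row reduce P to echelon form.
R2 ← R2 + (4)·R1: [0, 16, 20]
R3 ← R3 − (10)·R1: [0, -32, -40]
R3 ← R3 + (2)·R2: [0, 0, 0]
2 pivots among 3 columns.
Only 2 < 3 pivot columns, so the columns are linearly dependent.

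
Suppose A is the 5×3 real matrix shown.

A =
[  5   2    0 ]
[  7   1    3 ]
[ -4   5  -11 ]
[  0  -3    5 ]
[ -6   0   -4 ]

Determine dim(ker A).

Row reduce to echelon form.
R2 ← R2 − (7/5)·R1: [0, -9/5, 3]
R3 ← R3 + (4/5)·R1: [0, 33/5, -11]
R5 ← R5 + (6/5)·R1: [0, 12/5, -4]
R3 ← R3 + (11/3)·R2: [0, 0, 0]
R4 ← R4 − (5/3)·R2: [0, 0, 0]
R5 ← R5 + (4/3)·R2: [0, 0, 0]
2 nonzero rows, so rank(A) = 2.
A has 3 columns; by rank–nullity, nullity = 3 − 2 = 1.

1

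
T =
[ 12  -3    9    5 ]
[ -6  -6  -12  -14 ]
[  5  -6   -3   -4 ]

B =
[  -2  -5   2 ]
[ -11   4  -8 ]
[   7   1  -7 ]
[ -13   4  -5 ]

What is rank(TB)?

First compute TB:
[[  7, -43, -40],
 [176, -62, 190],
 [ 87, -68,  99]]
Now row reduce the product.
R2 ← R2 − (176/7)·R1: [0, 7134/7, 8370/7]
R3 ← R3 − (87/7)·R1: [0, 3265/7, 4173/7]
R3 ← R3 − (3265/7134)·R2: [0, 0, 58146/1189]
3 nonzero rows, so rank(TB) = 3.

3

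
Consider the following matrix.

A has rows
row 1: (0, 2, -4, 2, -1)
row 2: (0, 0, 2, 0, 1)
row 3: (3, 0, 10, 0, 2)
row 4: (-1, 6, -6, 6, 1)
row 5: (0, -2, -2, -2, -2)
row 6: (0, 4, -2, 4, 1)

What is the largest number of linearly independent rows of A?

3

Row reduce to echelon form.
Swap R1 ↔ R3
R4 ← R4 + (1/3)·R1: [0, 6, -8/3, 6, 5/3]
Swap R2 ↔ R3
R4 ← R4 − (3)·R2: [0, 0, 28/3, 0, 14/3]
R5 ← R5 + R2: [0, 0, -6, 0, -3]
R6 ← R6 − (2)·R2: [0, 0, 6, 0, 3]
R4 ← R4 − (14/3)·R3: [0, 0, 0, 0, 0]
R5 ← R5 + (3)·R3: [0, 0, 0, 0, 0]
R6 ← R6 − (3)·R3: [0, 0, 0, 0, 0]
Echelon form has 3 nonzero rows, so rank(A) = 3.
The rank gives the maximum number of linearly independent rows: 3.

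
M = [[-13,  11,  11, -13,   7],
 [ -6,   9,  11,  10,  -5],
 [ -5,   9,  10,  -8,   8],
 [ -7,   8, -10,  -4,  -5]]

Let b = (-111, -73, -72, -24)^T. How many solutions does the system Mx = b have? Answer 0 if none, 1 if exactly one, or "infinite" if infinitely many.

infinite

Row reduce the augmented matrix [M | b].
R2 ← R2 − (6/13)·R1: [0, 51/13, 77/13, 16, -107/13, -283/13]
R3 ← R3 − (5/13)·R1: [0, 62/13, 75/13, -3, 69/13, -381/13]
R4 ← R4 − (7/13)·R1: [0, 27/13, -207/13, 3, -114/13, 465/13]
R3 ← R3 − (62/51)·R2: [0, 0, -73/51, -1145/51, 781/51, -145/51]
R4 ← R4 − (9/17)·R2: [0, 0, -324/17, -93/17, -75/17, 804/17]
R4 ← R4 − (972/73)·R3: [0, 0, 0, 21423/73, -15207/73, 6216/73]
The echelon form has 4 nonzero rows, and every pivot lies in the first 5 columns, so rank(M) = rank([M|b]) = 4.
The system is consistent.
rank = 4 < 5 unknowns, so there are infinitely many solutions.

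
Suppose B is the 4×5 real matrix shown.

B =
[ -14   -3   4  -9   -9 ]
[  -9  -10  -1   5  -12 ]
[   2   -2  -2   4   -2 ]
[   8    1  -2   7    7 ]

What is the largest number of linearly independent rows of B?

Row reduce to echelon form.
R2 ← R2 − (9/14)·R1: [0, -113/14, -25/7, 151/14, -87/14]
R3 ← R3 + (1/7)·R1: [0, -17/7, -10/7, 19/7, -23/7]
R4 ← R4 + (4/7)·R1: [0, -5/7, 2/7, 13/7, 13/7]
R3 ← R3 − (34/113)·R2: [0, 0, -40/113, -60/113, -160/113]
R4 ← R4 − (10/113)·R2: [0, 0, 68/113, 102/113, 272/113]
R4 ← R4 + (17/10)·R3: [0, 0, 0, 0, 0]
Echelon form has 3 nonzero rows, so rank(B) = 3.
The rank gives the maximum number of linearly independent rows: 3.

3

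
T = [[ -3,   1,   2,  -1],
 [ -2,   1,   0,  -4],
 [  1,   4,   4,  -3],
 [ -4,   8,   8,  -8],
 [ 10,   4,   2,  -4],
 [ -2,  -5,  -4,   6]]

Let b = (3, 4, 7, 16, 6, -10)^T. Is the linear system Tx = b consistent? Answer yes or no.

Row reduce the augmented matrix [T | b].
R2 ← R2 − (2/3)·R1: [0, 1/3, -4/3, -10/3, 2]
R3 ← R3 + (1/3)·R1: [0, 13/3, 14/3, -10/3, 8]
R4 ← R4 − (4/3)·R1: [0, 20/3, 16/3, -20/3, 12]
R5 ← R5 + (10/3)·R1: [0, 22/3, 26/3, -22/3, 16]
R6 ← R6 − (2/3)·R1: [0, -17/3, -16/3, 20/3, -12]
R3 ← R3 − (13)·R2: [0, 0, 22, 40, -18]
R4 ← R4 − (20)·R2: [0, 0, 32, 60, -28]
R5 ← R5 − (22)·R2: [0, 0, 38, 66, -28]
R6 ← R6 + (17)·R2: [0, 0, -28, -50, 22]
R4 ← R4 − (16/11)·R3: [0, 0, 0, 20/11, -20/11]
R5 ← R5 − (19/11)·R3: [0, 0, 0, -34/11, 34/11]
R6 ← R6 + (14/11)·R3: [0, 0, 0, 10/11, -10/11]
R5 ← R5 + (17/10)·R4: [0, 0, 0, 0, 0]
R6 ← R6 − (1/2)·R4: [0, 0, 0, 0, 0]
The echelon form has 4 nonzero rows, and every pivot lies in the first 4 columns, so rank(T) = rank([T|b]) = 4.
The system is consistent.

yes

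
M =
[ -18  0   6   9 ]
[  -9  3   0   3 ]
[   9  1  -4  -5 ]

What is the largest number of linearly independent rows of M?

Row reduce to echelon form.
R2 ← R2 − (1/2)·R1: [0, 3, -3, -3/2]
R3 ← R3 + (1/2)·R1: [0, 1, -1, -1/2]
R3 ← R3 − (1/3)·R2: [0, 0, 0, 0]
Echelon form has 2 nonzero rows, so rank(M) = 2.
The rank gives the maximum number of linearly independent rows: 2.

2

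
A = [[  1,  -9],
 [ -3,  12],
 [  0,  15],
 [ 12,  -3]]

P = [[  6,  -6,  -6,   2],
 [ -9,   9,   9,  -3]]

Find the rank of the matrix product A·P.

1

First compute AP:
[[ 87, -87, -87,  29],
 [-126, 126, 126, -42],
 [-135, 135, 135, -45],
 [ 99, -99, -99,  33]]
Now row reduce the product.
R2 ← R2 + (42/29)·R1: [0, 0, 0, 0]
R3 ← R3 + (45/29)·R1: [0, 0, 0, 0]
R4 ← R4 − (33/29)·R1: [0, 0, 0, 0]
1 nonzero row, so rank(AP) = 1.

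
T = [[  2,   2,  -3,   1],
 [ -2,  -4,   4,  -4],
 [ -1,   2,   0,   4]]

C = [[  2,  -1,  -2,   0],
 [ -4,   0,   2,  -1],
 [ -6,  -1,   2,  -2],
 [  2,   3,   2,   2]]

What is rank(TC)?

First compute TC:
[[ 16,   4,  -4,   6],
 [-20, -14,  -4, -12],
 [ -2,  13,  14,   6]]
Now row reduce the product.
R2 ← R2 + (5/4)·R1: [0, -9, -9, -9/2]
R3 ← R3 + (1/8)·R1: [0, 27/2, 27/2, 27/4]
R3 ← R3 + (3/2)·R2: [0, 0, 0, 0]
2 nonzero rows, so rank(TC) = 2.

2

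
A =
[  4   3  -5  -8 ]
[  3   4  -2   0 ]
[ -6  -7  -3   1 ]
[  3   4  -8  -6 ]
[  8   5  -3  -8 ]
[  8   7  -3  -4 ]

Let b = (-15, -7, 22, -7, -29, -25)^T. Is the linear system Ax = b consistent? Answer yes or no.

yes

Row reduce the augmented matrix [A | b].
R2 ← R2 − (3/4)·R1: [0, 7/4, 7/4, 6, 17/4]
R3 ← R3 + (3/2)·R1: [0, -5/2, -21/2, -11, -1/2]
R4 ← R4 − (3/4)·R1: [0, 7/4, -17/4, 0, 17/4]
R5 ← R5 − (2)·R1: [0, -1, 7, 8, 1]
R6 ← R6 − (2)·R1: [0, 1, 7, 12, 5]
R3 ← R3 + (10/7)·R2: [0, 0, -8, -17/7, 39/7]
R4 ← R4 − R2: [0, 0, -6, -6, 0]
R5 ← R5 + (4/7)·R2: [0, 0, 8, 80/7, 24/7]
R6 ← R6 − (4/7)·R2: [0, 0, 6, 60/7, 18/7]
R4 ← R4 − (3/4)·R3: [0, 0, 0, -117/28, -117/28]
R5 ← R5 + R3: [0, 0, 0, 9, 9]
R6 ← R6 + (3/4)·R3: [0, 0, 0, 27/4, 27/4]
R5 ← R5 + (28/13)·R4: [0, 0, 0, 0, 0]
R6 ← R6 + (21/13)·R4: [0, 0, 0, 0, 0]
The echelon form has 4 nonzero rows, and every pivot lies in the first 4 columns, so rank(A) = rank([A|b]) = 4.
The system is consistent.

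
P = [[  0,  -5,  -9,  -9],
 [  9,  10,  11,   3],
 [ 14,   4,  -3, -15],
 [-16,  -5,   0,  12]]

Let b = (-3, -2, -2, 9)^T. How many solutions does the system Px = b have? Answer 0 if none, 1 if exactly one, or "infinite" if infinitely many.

0

Row reduce the augmented matrix [P | b].
Swap R1 ↔ R2
R3 ← R3 − (14/9)·R1: [0, -104/9, -181/9, -59/3, 10/9]
R4 ← R4 + (16/9)·R1: [0, 115/9, 176/9, 52/3, 49/9]
R3 ← R3 − (104/45)·R2: [0, 0, 31/45, 17/15, 362/45]
R4 ← R4 + (23/9)·R2: [0, 0, -31/9, -17/3, -20/9]
R4 ← R4 + (5)·R3: [0, 0, 0, 0, 38]
The echelon form has 4 nonzero rows; the last pivot sits in the augmented column, so rank(P) = 3 but rank([P|b]) = 4.
Since the ranks differ, the system is inconsistent.
It has no solutions.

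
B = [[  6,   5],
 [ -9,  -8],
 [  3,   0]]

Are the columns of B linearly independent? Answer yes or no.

Row reduce B to echelon form.
R2 ← R2 + (3/2)·R1: [0, -1/2]
R3 ← R3 − (1/2)·R1: [0, -5/2]
R3 ← R3 − (5)·R2: [0, 0]
2 pivots among 2 columns.
Every column is a pivot column, so the columns are linearly independent.

yes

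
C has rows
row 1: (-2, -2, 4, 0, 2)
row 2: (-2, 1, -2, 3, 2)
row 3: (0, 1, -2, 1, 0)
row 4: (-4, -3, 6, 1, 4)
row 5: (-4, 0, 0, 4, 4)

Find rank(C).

2

Row reduce to echelon form.
R2 ← R2 − R1: [0, 3, -6, 3, 0]
R4 ← R4 − (2)·R1: [0, 1, -2, 1, 0]
R5 ← R5 − (2)·R1: [0, 4, -8, 4, 0]
R3 ← R3 − (1/3)·R2: [0, 0, 0, 0, 0]
R4 ← R4 − (1/3)·R2: [0, 0, 0, 0, 0]
R5 ← R5 − (4/3)·R2: [0, 0, 0, 0, 0]
Echelon form has 2 nonzero rows, so rank(C) = 2.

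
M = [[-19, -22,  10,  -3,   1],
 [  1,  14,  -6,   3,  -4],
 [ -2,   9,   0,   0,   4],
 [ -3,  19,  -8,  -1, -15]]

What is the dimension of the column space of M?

Row reduce to echelon form.
R2 ← R2 + (1/19)·R1: [0, 244/19, -104/19, 54/19, -75/19]
R3 ← R3 − (2/19)·R1: [0, 215/19, -20/19, 6/19, 74/19]
R4 ← R4 − (3/19)·R1: [0, 427/19, -182/19, -10/19, -288/19]
R3 ← R3 − (215/244)·R2: [0, 0, 230/61, -267/122, 1799/244]
R4 ← R4 − (7/4)·R2: [0, 0, 0, -11/2, -33/4]
Echelon form has 4 nonzero rows, so rank(M) = 4.
The column space has dimension equal to the rank: 4.

4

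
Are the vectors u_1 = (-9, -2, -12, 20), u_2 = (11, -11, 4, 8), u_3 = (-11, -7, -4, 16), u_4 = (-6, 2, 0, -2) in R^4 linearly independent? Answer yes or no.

no

Form the matrix with these vectors as rows and row reduce.
R2 ← R2 + (11/9)·R1: [0, -121/9, -32/3, 292/9]
R3 ← R3 − (11/9)·R1: [0, -41/9, 32/3, -76/9]
R4 ← R4 − (2/3)·R1: [0, 10/3, 8, -46/3]
R3 ← R3 − (41/121)·R2: [0, 0, 1728/121, -2352/121]
R4 ← R4 + (30/121)·R2: [0, 0, 648/121, -882/121]
R4 ← R4 − (3/8)·R3: [0, 0, 0, 0]
3 nonzero rows, so the 4 vectors span a space of dimension 3.
Since 3 < 4, the vectors are linearly dependent.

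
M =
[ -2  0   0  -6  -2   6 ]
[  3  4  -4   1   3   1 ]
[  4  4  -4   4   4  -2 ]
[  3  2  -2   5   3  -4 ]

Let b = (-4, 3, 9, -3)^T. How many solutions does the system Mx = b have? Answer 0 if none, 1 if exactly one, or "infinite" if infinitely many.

Row reduce the augmented matrix [M | b].
R2 ← R2 + (3/2)·R1: [0, 4, -4, -8, 0, 10, -3]
R3 ← R3 + (2)·R1: [0, 4, -4, -8, 0, 10, 1]
R4 ← R4 + (3/2)·R1: [0, 2, -2, -4, 0, 5, -9]
R3 ← R3 − R2: [0, 0, 0, 0, 0, 0, 4]
R4 ← R4 − (1/2)·R2: [0, 0, 0, 0, 0, 0, -15/2]
R4 ← R4 + (15/8)·R3: [0, 0, 0, 0, 0, 0, 0]
The echelon form has 3 nonzero rows; the last pivot sits in the augmented column, so rank(M) = 2 but rank([M|b]) = 3.
Since the ranks differ, the system is inconsistent.
It has no solutions.

0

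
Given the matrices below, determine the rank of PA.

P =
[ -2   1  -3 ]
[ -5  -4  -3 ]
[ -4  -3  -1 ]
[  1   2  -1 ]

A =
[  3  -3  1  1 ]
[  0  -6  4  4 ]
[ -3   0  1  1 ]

2

First compute PA:
[[  3,   0,  -1,  -1],
 [ -6,  39, -24, -24],
 [ -9,  30, -17, -17],
 [  6, -15,   8,   8]]
Now row reduce the product.
R2 ← R2 + (2)·R1: [0, 39, -26, -26]
R3 ← R3 + (3)·R1: [0, 30, -20, -20]
R4 ← R4 − (2)·R1: [0, -15, 10, 10]
R3 ← R3 − (10/13)·R2: [0, 0, 0, 0]
R4 ← R4 + (5/13)·R2: [0, 0, 0, 0]
2 nonzero rows, so rank(PA) = 2.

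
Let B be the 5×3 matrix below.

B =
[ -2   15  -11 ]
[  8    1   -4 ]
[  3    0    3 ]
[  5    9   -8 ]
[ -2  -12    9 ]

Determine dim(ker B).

0

Row reduce to echelon form.
R2 ← R2 + (4)·R1: [0, 61, -48]
R3 ← R3 + (3/2)·R1: [0, 45/2, -27/2]
R4 ← R4 + (5/2)·R1: [0, 93/2, -71/2]
R5 ← R5 − R1: [0, -27, 20]
R3 ← R3 − (45/122)·R2: [0, 0, 513/122]
R4 ← R4 − (93/122)·R2: [0, 0, 133/122]
R5 ← R5 + (27/61)·R2: [0, 0, -76/61]
R4 ← R4 − (7/27)·R3: [0, 0, 0]
R5 ← R5 + (8/27)·R3: [0, 0, 0]
3 nonzero rows, so rank(B) = 3.
B has 3 columns; by rank–nullity, nullity = 3 − 3 = 0.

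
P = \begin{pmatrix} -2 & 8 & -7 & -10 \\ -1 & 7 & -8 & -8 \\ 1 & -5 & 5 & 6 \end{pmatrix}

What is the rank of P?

2

Row reduce to echelon form.
R2 ← R2 − (1/2)·R1: [0, 3, -9/2, -3]
R3 ← R3 + (1/2)·R1: [0, -1, 3/2, 1]
R3 ← R3 + (1/3)·R2: [0, 0, 0, 0]
Echelon form has 2 nonzero rows, so rank(P) = 2.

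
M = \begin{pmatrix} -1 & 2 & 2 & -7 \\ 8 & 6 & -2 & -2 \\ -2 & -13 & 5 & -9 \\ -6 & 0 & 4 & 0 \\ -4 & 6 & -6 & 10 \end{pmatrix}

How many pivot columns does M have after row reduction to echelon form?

4

Row reduce to echelon form.
R2 ← R2 + (8)·R1: [0, 22, 14, -58]
R3 ← R3 − (2)·R1: [0, -17, 1, 5]
R4 ← R4 − (6)·R1: [0, -12, -8, 42]
R5 ← R5 − (4)·R1: [0, -2, -14, 38]
R3 ← R3 + (17/22)·R2: [0, 0, 130/11, -438/11]
R4 ← R4 + (6/11)·R2: [0, 0, -4/11, 114/11]
R5 ← R5 + (1/11)·R2: [0, 0, -140/11, 360/11]
R4 ← R4 + (2/65)·R3: [0, 0, 0, 594/65]
R5 ← R5 + (14/13)·R3: [0, 0, 0, -132/13]
R5 ← R5 + (10/9)·R4: [0, 0, 0, 0]
Echelon form has 4 nonzero rows, so rank(M) = 4.
Each nonzero row contributes one pivot column: 4 pivot columns.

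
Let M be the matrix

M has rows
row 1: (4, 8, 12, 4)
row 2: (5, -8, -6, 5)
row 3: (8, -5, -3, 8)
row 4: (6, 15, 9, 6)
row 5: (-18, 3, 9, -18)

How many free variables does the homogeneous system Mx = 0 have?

1

Row reduce to echelon form.
R2 ← R2 − (5/4)·R1: [0, -18, -21, 0]
R3 ← R3 − (2)·R1: [0, -21, -27, 0]
R4 ← R4 − (3/2)·R1: [0, 3, -9, 0]
R5 ← R5 + (9/2)·R1: [0, 39, 63, 0]
R3 ← R3 − (7/6)·R2: [0, 0, -5/2, 0]
R4 ← R4 + (1/6)·R2: [0, 0, -25/2, 0]
R5 ← R5 + (13/6)·R2: [0, 0, 35/2, 0]
R4 ← R4 − (5)·R3: [0, 0, 0, 0]
R5 ← R5 + (7)·R3: [0, 0, 0, 0]
3 nonzero rows, so rank(M) = 3.
M has 4 columns; by rank–nullity, nullity = 4 − 3 = 1.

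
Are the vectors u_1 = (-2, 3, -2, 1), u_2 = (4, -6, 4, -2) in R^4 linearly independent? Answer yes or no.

no

Form the matrix with these vectors as rows and row reduce.
R2 ← R2 + (2)·R1: [0, 0, 0, 0]
1 nonzero row, so the 2 vectors span a space of dimension 1.
Since 1 < 2, the vectors are linearly dependent.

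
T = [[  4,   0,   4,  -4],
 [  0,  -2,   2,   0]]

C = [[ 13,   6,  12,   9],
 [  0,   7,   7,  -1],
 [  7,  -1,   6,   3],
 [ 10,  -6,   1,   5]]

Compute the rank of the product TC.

2

First compute TC:
[[ 40,  44,  68,  28],
 [ 14, -16,  -2,   8]]
Now row reduce the product.
R2 ← R2 − (7/20)·R1: [0, -157/5, -129/5, -9/5]
2 nonzero rows, so rank(TC) = 2.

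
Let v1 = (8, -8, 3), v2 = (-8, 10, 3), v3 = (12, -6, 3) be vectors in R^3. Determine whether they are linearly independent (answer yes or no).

yes

Form the matrix with these vectors as rows and row reduce.
R2 ← R2 + R1: [0, 2, 6]
R3 ← R3 − (3/2)·R1: [0, 6, -3/2]
R3 ← R3 − (3)·R2: [0, 0, -39/2]
3 nonzero rows, so the 3 vectors span a space of dimension 3.
Since 3 = 3, the vectors are linearly independent.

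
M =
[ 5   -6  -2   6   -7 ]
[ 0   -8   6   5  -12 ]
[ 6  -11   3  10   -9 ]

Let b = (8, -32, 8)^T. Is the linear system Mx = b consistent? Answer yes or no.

yes

Row reduce the augmented matrix [M | b].
R3 ← R3 − (6/5)·R1: [0, -19/5, 27/5, 14/5, -3/5, -8/5]
R3 ← R3 − (19/40)·R2: [0, 0, 51/20, 17/40, 51/10, 68/5]
The echelon form has 3 nonzero rows, and every pivot lies in the first 5 columns, so rank(M) = rank([M|b]) = 3.
The system is consistent.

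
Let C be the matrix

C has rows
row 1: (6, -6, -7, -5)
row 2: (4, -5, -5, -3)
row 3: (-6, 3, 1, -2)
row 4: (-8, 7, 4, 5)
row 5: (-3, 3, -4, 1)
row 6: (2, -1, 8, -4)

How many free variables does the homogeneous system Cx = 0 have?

Row reduce to echelon form.
R2 ← R2 − (2/3)·R1: [0, -1, -1/3, 1/3]
R3 ← R3 + R1: [0, -3, -6, -7]
R4 ← R4 + (4/3)·R1: [0, -1, -16/3, -5/3]
R5 ← R5 + (1/2)·R1: [0, 0, -15/2, -3/2]
R6 ← R6 − (1/3)·R1: [0, 1, 31/3, -7/3]
R3 ← R3 − (3)·R2: [0, 0, -5, -8]
R4 ← R4 − R2: [0, 0, -5, -2]
R6 ← R6 + R2: [0, 0, 10, -2]
R4 ← R4 − R3: [0, 0, 0, 6]
R5 ← R5 − (3/2)·R3: [0, 0, 0, 21/2]
R6 ← R6 + (2)·R3: [0, 0, 0, -18]
R5 ← R5 − (7/4)·R4: [0, 0, 0, 0]
R6 ← R6 + (3)·R4: [0, 0, 0, 0]
4 nonzero rows, so rank(C) = 4.
C has 4 columns; by rank–nullity, nullity = 4 − 4 = 0.

0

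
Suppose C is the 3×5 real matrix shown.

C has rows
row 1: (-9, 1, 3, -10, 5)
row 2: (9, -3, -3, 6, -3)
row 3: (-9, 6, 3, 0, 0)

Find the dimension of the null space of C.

Row reduce to echelon form.
R2 ← R2 + R1: [0, -2, 0, -4, 2]
R3 ← R3 − R1: [0, 5, 0, 10, -5]
R3 ← R3 + (5/2)·R2: [0, 0, 0, 0, 0]
2 nonzero rows, so rank(C) = 2.
C has 5 columns; by rank–nullity, nullity = 5 − 2 = 3.

3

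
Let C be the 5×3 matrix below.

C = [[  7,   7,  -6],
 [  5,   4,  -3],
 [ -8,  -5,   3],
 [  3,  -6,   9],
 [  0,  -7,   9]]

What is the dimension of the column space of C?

Row reduce to echelon form.
R2 ← R2 − (5/7)·R1: [0, -1, 9/7]
R3 ← R3 + (8/7)·R1: [0, 3, -27/7]
R4 ← R4 − (3/7)·R1: [0, -9, 81/7]
R3 ← R3 + (3)·R2: [0, 0, 0]
R4 ← R4 − (9)·R2: [0, 0, 0]
R5 ← R5 − (7)·R2: [0, 0, 0]
Echelon form has 2 nonzero rows, so rank(C) = 2.
The column space has dimension equal to the rank: 2.

2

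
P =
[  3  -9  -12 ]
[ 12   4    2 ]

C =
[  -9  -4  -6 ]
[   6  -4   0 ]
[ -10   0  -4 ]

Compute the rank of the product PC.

First compute PC:
[[ 39,  24,  30],
 [-104, -64, -80]]
Now row reduce the product.
R2 ← R2 + (8/3)·R1: [0, 0, 0]
1 nonzero row, so rank(PC) = 1.

1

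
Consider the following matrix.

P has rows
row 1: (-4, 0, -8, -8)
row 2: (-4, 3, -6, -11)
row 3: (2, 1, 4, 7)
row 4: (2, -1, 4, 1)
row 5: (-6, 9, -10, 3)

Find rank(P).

Row reduce to echelon form.
R2 ← R2 − R1: [0, 3, 2, -3]
R3 ← R3 + (1/2)·R1: [0, 1, 0, 3]
R4 ← R4 + (1/2)·R1: [0, -1, 0, -3]
R5 ← R5 − (3/2)·R1: [0, 9, 2, 15]
R3 ← R3 − (1/3)·R2: [0, 0, -2/3, 4]
R4 ← R4 + (1/3)·R2: [0, 0, 2/3, -4]
R5 ← R5 − (3)·R2: [0, 0, -4, 24]
R4 ← R4 + R3: [0, 0, 0, 0]
R5 ← R5 − (6)·R3: [0, 0, 0, 0]
Echelon form has 3 nonzero rows, so rank(P) = 3.

3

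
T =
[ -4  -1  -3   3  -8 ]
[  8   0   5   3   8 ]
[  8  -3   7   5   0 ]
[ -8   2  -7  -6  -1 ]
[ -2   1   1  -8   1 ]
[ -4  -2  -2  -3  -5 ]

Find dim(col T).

5

Row reduce to echelon form.
R2 ← R2 + (2)·R1: [0, -2, -1, 9, -8]
R3 ← R3 + (2)·R1: [0, -5, 1, 11, -16]
R4 ← R4 − (2)·R1: [0, 4, -1, -12, 15]
R5 ← R5 − (1/2)·R1: [0, 3/2, 5/2, -19/2, 5]
R6 ← R6 − R1: [0, -1, 1, -6, 3]
R3 ← R3 − (5/2)·R2: [0, 0, 7/2, -23/2, 4]
R4 ← R4 + (2)·R2: [0, 0, -3, 6, -1]
R5 ← R5 + (3/4)·R2: [0, 0, 7/4, -11/4, -1]
R6 ← R6 − (1/2)·R2: [0, 0, 3/2, -21/2, 7]
R4 ← R4 + (6/7)·R3: [0, 0, 0, -27/7, 17/7]
R5 ← R5 − (1/2)·R3: [0, 0, 0, 3, -3]
R6 ← R6 − (3/7)·R3: [0, 0, 0, -39/7, 37/7]
R5 ← R5 + (7/9)·R4: [0, 0, 0, 0, -10/9]
R6 ← R6 − (13/9)·R4: [0, 0, 0, 0, 16/9]
R6 ← R6 + (8/5)·R5: [0, 0, 0, 0, 0]
Echelon form has 5 nonzero rows, so rank(T) = 5.
The column space has dimension equal to the rank: 5.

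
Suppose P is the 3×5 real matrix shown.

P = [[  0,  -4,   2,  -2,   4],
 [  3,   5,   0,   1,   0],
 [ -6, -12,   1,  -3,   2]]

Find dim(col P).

Row reduce to echelon form.
Swap R1 ↔ R2
R3 ← R3 + (2)·R1: [0, -2, 1, -1, 2]
R3 ← R3 − (1/2)·R2: [0, 0, 0, 0, 0]
Echelon form has 2 nonzero rows, so rank(P) = 2.
The column space has dimension equal to the rank: 2.

2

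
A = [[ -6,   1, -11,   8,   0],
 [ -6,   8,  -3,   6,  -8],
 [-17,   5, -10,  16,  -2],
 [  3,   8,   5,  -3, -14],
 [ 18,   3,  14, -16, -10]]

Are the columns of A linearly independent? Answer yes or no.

yes

Row reduce A to echelon form.
R2 ← R2 − R1: [0, 7, 8, -2, -8]
R3 ← R3 − (17/6)·R1: [0, 13/6, 127/6, -20/3, -2]
R4 ← R4 + (1/2)·R1: [0, 17/2, -1/2, 1, -14]
R5 ← R5 + (3)·R1: [0, 6, -19, 8, -10]
R3 ← R3 − (13/42)·R2: [0, 0, 785/42, -127/21, 10/21]
R4 ← R4 − (17/14)·R2: [0, 0, -143/14, 24/7, -30/7]
R5 ← R5 − (6/7)·R2: [0, 0, -181/7, 68/7, -22/7]
R4 ← R4 + (429/785)·R3: [0, 0, 0, 97/785, -632/157]
R5 ← R5 + (1086/785)·R3: [0, 0, 0, 1058/785, -390/157]
R5 ← R5 − (1058/97)·R4: [0, 0, 0, 0, 4018/97]
5 pivots among 5 columns.
Every column is a pivot column, so the columns are linearly independent.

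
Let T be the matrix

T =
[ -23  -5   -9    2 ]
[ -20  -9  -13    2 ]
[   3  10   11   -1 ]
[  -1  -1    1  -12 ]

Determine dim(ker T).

0

Row reduce to echelon form.
R2 ← R2 − (20/23)·R1: [0, -107/23, -119/23, 6/23]
R3 ← R3 + (3/23)·R1: [0, 215/23, 226/23, -17/23]
R4 ← R4 − (1/23)·R1: [0, -18/23, 32/23, -278/23]
R3 ← R3 + (215/107)·R2: [0, 0, -61/107, -23/107]
R4 ← R4 − (18/107)·R2: [0, 0, 242/107, -1298/107]
R4 ← R4 + (242/61)·R3: [0, 0, 0, -792/61]
4 nonzero rows, so rank(T) = 4.
T has 4 columns; by rank–nullity, nullity = 4 − 4 = 0.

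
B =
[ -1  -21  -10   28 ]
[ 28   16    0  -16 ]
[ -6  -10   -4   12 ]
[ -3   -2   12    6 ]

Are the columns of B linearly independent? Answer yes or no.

no

Row reduce B to echelon form.
R2 ← R2 + (28)·R1: [0, -572, -280, 768]
R3 ← R3 − (6)·R1: [0, 116, 56, -156]
R4 ← R4 − (3)·R1: [0, 61, 42, -78]
R3 ← R3 + (29/143)·R2: [0, 0, -112/143, -36/143]
R4 ← R4 + (61/572)·R2: [0, 0, 1736/143, 558/143]
R4 ← R4 + (31/2)·R3: [0, 0, 0, 0]
3 pivots among 4 columns.
Only 3 < 4 pivot columns, so the columns are linearly dependent.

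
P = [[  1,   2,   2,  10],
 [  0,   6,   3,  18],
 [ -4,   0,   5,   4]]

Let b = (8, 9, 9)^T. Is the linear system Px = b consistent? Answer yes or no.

Row reduce the augmented matrix [P | b].
R3 ← R3 + (4)·R1: [0, 8, 13, 44, 41]
R3 ← R3 − (4/3)·R2: [0, 0, 9, 20, 29]
The echelon form has 3 nonzero rows, and every pivot lies in the first 4 columns, so rank(P) = rank([P|b]) = 3.
The system is consistent.

yes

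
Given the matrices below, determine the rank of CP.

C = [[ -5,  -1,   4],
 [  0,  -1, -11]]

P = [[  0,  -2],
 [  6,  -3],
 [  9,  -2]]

2

First compute CP:
[[ 30,   5],
 [-105,  25]]
Now row reduce the product.
R2 ← R2 + (7/2)·R1: [0, 85/2]
2 nonzero rows, so rank(CP) = 2.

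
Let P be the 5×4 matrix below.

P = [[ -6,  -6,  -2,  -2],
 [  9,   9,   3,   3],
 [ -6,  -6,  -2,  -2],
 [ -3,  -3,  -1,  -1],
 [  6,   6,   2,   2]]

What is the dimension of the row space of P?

Row reduce to echelon form.
R2 ← R2 + (3/2)·R1: [0, 0, 0, 0]
R3 ← R3 − R1: [0, 0, 0, 0]
R4 ← R4 − (1/2)·R1: [0, 0, 0, 0]
R5 ← R5 + R1: [0, 0, 0, 0]
Echelon form has 1 nonzero row, so rank(P) = 1.
The row space has dimension equal to the rank: 1.

1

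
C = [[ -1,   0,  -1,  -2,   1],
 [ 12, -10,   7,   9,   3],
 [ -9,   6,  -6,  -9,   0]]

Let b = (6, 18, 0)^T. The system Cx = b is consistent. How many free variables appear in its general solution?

Row reduce the augmented matrix [C | b].
R2 ← R2 + (12)·R1: [0, -10, -5, -15, 15, 90]
R3 ← R3 − (9)·R1: [0, 6, 3, 9, -9, -54]
R3 ← R3 + (3/5)·R2: [0, 0, 0, 0, 0, 0]
The echelon form has 2 nonzero rows, and every pivot lies in the first 5 columns, so rank(C) = rank([C|b]) = 2.
The system is consistent.
Free variables = (unknowns) − (rank) = 5 − 2 = 3.

3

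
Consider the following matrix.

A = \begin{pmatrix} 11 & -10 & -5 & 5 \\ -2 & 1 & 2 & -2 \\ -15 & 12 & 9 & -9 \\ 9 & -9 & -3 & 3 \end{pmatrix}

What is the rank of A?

2

Row reduce to echelon form.
R2 ← R2 + (2/11)·R1: [0, -9/11, 12/11, -12/11]
R3 ← R3 + (15/11)·R1: [0, -18/11, 24/11, -24/11]
R4 ← R4 − (9/11)·R1: [0, -9/11, 12/11, -12/11]
R3 ← R3 − (2)·R2: [0, 0, 0, 0]
R4 ← R4 − R2: [0, 0, 0, 0]
Echelon form has 2 nonzero rows, so rank(A) = 2.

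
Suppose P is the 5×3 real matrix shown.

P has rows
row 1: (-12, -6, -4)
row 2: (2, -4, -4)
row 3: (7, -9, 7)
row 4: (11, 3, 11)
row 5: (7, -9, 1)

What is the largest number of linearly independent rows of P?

3

Row reduce to echelon form.
R2 ← R2 + (1/6)·R1: [0, -5, -14/3]
R3 ← R3 + (7/12)·R1: [0, -25/2, 14/3]
R4 ← R4 + (11/12)·R1: [0, -5/2, 22/3]
R5 ← R5 + (7/12)·R1: [0, -25/2, -4/3]
R3 ← R3 − (5/2)·R2: [0, 0, 49/3]
R4 ← R4 − (1/2)·R2: [0, 0, 29/3]
R5 ← R5 − (5/2)·R2: [0, 0, 31/3]
R4 ← R4 − (29/49)·R3: [0, 0, 0]
R5 ← R5 − (31/49)·R3: [0, 0, 0]
Echelon form has 3 nonzero rows, so rank(P) = 3.
The rank gives the maximum number of linearly independent rows: 3.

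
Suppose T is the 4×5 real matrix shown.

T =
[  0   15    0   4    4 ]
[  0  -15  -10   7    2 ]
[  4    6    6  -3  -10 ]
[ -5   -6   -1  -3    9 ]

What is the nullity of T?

Row reduce to echelon form.
Swap R1 ↔ R3
R4 ← R4 + (5/4)·R1: [0, 3/2, 13/2, -27/4, -7/2]
R3 ← R3 + R2: [0, 0, -10, 11, 6]
R4 ← R4 + (1/10)·R2: [0, 0, 11/2, -121/20, -33/10]
R4 ← R4 + (11/20)·R3: [0, 0, 0, 0, 0]
3 nonzero rows, so rank(T) = 3.
T has 5 columns; by rank–nullity, nullity = 5 − 3 = 2.

2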